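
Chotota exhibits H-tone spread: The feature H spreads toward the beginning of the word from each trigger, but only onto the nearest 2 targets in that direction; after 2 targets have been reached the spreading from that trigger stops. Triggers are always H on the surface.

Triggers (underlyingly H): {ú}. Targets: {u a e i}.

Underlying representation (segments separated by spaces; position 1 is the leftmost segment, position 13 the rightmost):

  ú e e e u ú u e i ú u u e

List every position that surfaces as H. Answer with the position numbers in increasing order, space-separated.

1 4 5 6 8 9 10

From /ú/ at 1 leftward: word edge.
From /ú/ at 6 leftward: 5 /u/ → H; 4 /e/ → H; bound reached.
From /ú/ at 10 leftward: 9 /i/ → H; 8 /e/ → H; bound reached.
Targets with no active source: positions 2 3 7 11 12 13 stay [-high tone].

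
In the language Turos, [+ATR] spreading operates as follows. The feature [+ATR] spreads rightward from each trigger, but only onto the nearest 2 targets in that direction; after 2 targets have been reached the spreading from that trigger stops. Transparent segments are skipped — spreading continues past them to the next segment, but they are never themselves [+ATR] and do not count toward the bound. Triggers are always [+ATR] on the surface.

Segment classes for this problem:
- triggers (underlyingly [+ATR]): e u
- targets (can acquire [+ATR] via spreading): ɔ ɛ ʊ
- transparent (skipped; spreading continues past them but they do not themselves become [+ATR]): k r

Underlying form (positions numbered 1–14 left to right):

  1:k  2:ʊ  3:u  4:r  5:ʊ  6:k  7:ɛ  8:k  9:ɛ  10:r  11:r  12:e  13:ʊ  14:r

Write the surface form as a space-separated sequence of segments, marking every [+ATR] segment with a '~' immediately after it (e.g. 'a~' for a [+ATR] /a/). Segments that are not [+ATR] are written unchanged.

k ʊ u~ r ʊ~ k ɛ~ k ɛ r r e~ ʊ~ r

From /u/ at 3 rightward: 4 /r/ transparent; 5 /ʊ/ → [+ATR]; 6 /k/ transparent; 7 /ɛ/ → [+ATR]; bound reached.
From /e/ at 12 rightward: 13 /ʊ/ → [+ATR]; 14 /r/ transparent; word edge.
Targets with no active source: positions 2 9 stay [-ATR].
[+ATR] positions on the surface: 3 5 7 12 13.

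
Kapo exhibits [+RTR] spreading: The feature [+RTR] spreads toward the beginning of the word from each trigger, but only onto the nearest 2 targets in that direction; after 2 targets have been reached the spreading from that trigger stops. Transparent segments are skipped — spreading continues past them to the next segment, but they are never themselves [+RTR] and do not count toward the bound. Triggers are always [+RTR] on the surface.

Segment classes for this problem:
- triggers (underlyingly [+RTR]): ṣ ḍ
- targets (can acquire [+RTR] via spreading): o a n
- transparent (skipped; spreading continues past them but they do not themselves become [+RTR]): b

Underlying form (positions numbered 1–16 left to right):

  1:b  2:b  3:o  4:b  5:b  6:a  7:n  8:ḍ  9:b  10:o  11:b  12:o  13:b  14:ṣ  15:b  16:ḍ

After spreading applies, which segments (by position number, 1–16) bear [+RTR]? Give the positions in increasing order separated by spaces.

From /ḍ/ at 8 leftward: 7 /n/ → [+RTR]; 6 /a/ → [+RTR]; bound reached.
From /ṣ/ at 14 leftward: 13 /b/ transparent; 12 /o/ → [+RTR]; 11 /b/ transparent; 10 /o/ → [+RTR]; bound reached.
From /ḍ/ at 16 leftward: 15 /b/ transparent; 14 /ṣ/ is itself a trigger — this domain ends here.
Target with no active source: position 3 stays [-emphatic].

6 7 8 10 12 14 16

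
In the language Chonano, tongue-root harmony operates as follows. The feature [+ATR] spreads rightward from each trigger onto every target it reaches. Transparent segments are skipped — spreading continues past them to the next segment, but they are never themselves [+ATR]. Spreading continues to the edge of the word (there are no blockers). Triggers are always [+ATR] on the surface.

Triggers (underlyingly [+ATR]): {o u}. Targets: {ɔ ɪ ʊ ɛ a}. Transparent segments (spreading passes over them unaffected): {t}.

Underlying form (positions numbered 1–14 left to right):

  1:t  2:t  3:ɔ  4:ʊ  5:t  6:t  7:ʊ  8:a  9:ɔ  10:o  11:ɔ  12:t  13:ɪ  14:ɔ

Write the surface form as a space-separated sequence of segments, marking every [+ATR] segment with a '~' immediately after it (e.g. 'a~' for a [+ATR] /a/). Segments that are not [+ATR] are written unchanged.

t t ɔ ʊ t t ʊ a ɔ o~ ɔ~ t ɪ~ ɔ~

From /o/ at 10 rightward: 11 /ɔ/ → [+ATR]; 12 /t/ transparent; 13 /ɪ/ → [+ATR]; 14 /ɔ/ → [+ATR]; word edge.
Targets with no active source: positions 3 4 7 8 9 stay [-ATR].
[+ATR] positions on the surface: 10 11 13 14.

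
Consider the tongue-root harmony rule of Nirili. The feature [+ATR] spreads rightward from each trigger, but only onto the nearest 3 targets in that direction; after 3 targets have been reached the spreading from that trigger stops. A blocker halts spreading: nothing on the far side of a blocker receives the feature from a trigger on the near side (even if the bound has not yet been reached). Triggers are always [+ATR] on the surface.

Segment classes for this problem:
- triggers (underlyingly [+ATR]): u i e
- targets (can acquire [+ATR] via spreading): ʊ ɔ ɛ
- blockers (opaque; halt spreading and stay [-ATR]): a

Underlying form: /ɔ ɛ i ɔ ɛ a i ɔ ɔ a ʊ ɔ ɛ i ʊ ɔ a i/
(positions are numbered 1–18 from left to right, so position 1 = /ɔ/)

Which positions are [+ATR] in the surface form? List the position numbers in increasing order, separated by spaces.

3 4 5 7 8 9 14 15 16 18

From /i/ at 3 rightward: 4 /ɔ/ → [+ATR]; 5 /ɛ/ → [+ATR]; 6 /a/ blocks.
From /i/ at 7 rightward: 8 /ɔ/ → [+ATR]; 9 /ɔ/ → [+ATR]; 10 /a/ blocks.
From /i/ at 14 rightward: 15 /ʊ/ → [+ATR]; 16 /ɔ/ → [+ATR]; 17 /a/ blocks.
From /i/ at 18 rightward: word edge.
Targets with no active source: positions 1 2 11 12 13 stay [-ATR].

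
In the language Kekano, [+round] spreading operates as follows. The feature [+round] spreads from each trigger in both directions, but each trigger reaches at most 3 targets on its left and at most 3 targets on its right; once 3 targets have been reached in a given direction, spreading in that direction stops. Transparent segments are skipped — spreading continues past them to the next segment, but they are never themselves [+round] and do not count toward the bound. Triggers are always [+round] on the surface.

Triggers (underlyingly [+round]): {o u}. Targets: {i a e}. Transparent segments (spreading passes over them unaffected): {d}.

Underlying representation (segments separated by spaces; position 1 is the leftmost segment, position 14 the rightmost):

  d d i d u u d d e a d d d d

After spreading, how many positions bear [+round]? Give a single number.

From /u/ at 5 rightward: 6 /u/ is itself a trigger — this domain ends here.
From /u/ at 5 leftward: 4 /d/ transparent; 3 /i/ → [+round]; 2 /d/ transparent; 1 /d/ transparent; word edge.
From /u/ at 6 rightward: 7 /d/ transparent; 8 /d/ transparent; 9 /e/ → [+round]; 10 /a/ → [+round]; 11 /d/ transparent; 12 /d/ transparent; 13 /d/ transparent; 14 /d/ transparent; word edge.
From /u/ at 6 leftward: 5 /u/ is itself a trigger — this domain ends here.
[+round] positions on the surface: 3 5 6 9 10.

5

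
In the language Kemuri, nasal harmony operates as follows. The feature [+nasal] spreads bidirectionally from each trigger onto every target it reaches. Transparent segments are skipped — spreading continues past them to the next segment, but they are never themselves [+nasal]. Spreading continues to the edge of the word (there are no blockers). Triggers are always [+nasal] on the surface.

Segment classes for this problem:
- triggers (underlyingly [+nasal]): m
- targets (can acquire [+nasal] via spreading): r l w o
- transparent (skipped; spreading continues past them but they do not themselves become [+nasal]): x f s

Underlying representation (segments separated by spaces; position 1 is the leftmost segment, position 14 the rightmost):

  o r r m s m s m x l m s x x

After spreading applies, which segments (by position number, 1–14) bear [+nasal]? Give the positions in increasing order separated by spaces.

From /m/ at 4 rightward: 5 /s/ transparent; 6 /m/ is itself a trigger — this domain ends here.
From /m/ at 4 leftward: 3 /r/ → [+nasal]; 2 /r/ → [+nasal]; 1 /o/ → [+nasal]; word edge.
From /m/ at 6 rightward: 7 /s/ transparent; 8 /m/ is itself a trigger — this domain ends here.
From /m/ at 6 leftward: 5 /s/ transparent; 4 /m/ is itself a trigger — this domain ends here.
From /m/ at 8 rightward: 9 /x/ transparent; 10 /l/ → [+nasal]; 11 /m/ is itself a trigger — this domain ends here.
From /m/ at 8 leftward: 7 /s/ transparent; 6 /m/ is itself a trigger — this domain ends here.
From /m/ at 11 rightward: 12 /s/ transparent; 13 /x/ transparent; 14 /x/ transparent; word edge.
From /m/ at 11 leftward: 10 /l/ → [+nasal]; 9 /x/ transparent; 8 /m/ is itself a trigger — this domain ends here.

1 2 3 4 6 8 10 11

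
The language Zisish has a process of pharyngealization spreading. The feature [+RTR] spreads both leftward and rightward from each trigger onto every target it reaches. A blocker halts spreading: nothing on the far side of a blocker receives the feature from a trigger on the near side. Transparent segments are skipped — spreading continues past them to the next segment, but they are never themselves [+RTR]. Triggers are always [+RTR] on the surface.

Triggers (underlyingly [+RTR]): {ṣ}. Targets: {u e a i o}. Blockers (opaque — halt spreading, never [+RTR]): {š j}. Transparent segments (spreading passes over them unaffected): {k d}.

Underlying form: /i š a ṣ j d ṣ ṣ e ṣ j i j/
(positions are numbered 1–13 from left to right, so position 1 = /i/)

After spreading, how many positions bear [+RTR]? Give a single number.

From /ṣ/ at 4 rightward: 5 /j/ blocks.
From /ṣ/ at 4 leftward: 3 /a/ → [+RTR]; 2 /š/ blocks.
From /ṣ/ at 7 rightward: 8 /ṣ/ is itself a trigger — this domain ends here.
From /ṣ/ at 7 leftward: 6 /d/ transparent; 5 /j/ blocks.
From /ṣ/ at 8 rightward: 9 /e/ → [+RTR]; 10 /ṣ/ is itself a trigger — this domain ends here.
From /ṣ/ at 8 leftward: 7 /ṣ/ is itself a trigger — this domain ends here.
From /ṣ/ at 10 rightward: 11 /j/ blocks.
From /ṣ/ at 10 leftward: 9 /e/ → [+RTR]; 8 /ṣ/ is itself a trigger — this domain ends here.
Targets with no active source: positions 1 12 stay [-emphatic].
[+RTR] positions on the surface: 3 4 7 8 9 10.

6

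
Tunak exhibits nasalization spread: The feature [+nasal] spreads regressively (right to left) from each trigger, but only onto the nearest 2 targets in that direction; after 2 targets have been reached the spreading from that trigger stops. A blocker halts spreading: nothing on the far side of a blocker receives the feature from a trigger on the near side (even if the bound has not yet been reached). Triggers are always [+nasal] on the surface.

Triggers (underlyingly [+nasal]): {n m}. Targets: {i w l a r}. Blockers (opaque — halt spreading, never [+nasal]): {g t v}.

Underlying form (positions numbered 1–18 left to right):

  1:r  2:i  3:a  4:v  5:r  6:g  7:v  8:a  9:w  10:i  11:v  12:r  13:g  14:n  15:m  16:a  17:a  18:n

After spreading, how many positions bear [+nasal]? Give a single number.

From /n/ at 14 leftward: 13 /g/ blocks.
From /m/ at 15 leftward: 14 /n/ is itself a trigger — this domain ends here.
From /n/ at 18 leftward: 17 /a/ → [+nasal]; 16 /a/ → [+nasal]; bound reached.
Targets with no active source: positions 1 2 3 5 8 9 10 12 stay [-nasal].
[+nasal] positions on the surface: 14 15 16 17 18.

5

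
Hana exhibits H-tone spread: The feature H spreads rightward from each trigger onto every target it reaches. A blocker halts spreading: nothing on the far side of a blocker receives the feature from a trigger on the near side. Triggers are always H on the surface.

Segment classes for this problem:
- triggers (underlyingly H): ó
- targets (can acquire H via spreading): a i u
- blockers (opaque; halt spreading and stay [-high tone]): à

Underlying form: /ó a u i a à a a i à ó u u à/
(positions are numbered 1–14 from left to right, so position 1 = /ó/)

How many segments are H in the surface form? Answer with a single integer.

From /ó/ at 1 rightward: 2 /a/ → H; 3 /u/ → H; 4 /i/ → H; 5 /a/ → H; 6 /à/ blocks.
From /ó/ at 11 rightward: 12 /u/ → H; 13 /u/ → H; 14 /à/ blocks.
Targets with no active source: positions 7 8 9 stay [-high tone].
H positions on the surface: 1 2 3 4 5 11 12 13.

8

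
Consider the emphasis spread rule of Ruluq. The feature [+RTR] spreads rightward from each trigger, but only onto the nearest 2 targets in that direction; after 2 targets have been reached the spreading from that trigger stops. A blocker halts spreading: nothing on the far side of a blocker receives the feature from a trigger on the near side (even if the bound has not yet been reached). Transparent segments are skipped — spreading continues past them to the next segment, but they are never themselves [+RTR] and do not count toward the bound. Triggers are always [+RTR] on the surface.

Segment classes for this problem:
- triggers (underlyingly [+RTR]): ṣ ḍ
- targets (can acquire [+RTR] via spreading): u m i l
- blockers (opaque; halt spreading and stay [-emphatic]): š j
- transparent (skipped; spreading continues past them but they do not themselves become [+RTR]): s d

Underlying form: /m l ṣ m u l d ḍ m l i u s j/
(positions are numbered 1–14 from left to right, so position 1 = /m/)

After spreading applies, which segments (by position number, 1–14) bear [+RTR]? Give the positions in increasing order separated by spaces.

3 4 5 8 9 10

From /ṣ/ at 3 rightward: 4 /m/ → [+RTR]; 5 /u/ → [+RTR]; bound reached.
From /ḍ/ at 8 rightward: 9 /m/ → [+RTR]; 10 /l/ → [+RTR]; bound reached.
Targets with no active source: positions 1 2 6 11 12 stay [-emphatic].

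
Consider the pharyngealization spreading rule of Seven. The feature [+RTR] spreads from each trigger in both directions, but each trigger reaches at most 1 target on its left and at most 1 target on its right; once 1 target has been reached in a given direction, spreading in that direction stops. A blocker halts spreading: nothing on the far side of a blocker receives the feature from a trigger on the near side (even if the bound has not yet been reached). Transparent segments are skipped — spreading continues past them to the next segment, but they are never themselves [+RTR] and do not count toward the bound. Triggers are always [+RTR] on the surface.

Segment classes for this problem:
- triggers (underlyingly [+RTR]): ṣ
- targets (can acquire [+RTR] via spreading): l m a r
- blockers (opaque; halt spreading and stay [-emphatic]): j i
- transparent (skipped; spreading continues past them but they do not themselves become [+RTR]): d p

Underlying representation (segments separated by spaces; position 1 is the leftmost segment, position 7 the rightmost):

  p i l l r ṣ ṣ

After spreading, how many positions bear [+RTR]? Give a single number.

From /ṣ/ at 6 rightward: 7 /ṣ/ is itself a trigger — this domain ends here.
From /ṣ/ at 6 leftward: 5 /r/ → [+RTR]; bound reached.
From /ṣ/ at 7 rightward: word edge.
From /ṣ/ at 7 leftward: 6 /ṣ/ is itself a trigger — this domain ends here.
Targets with no active source: positions 3 4 stay [-emphatic].
[+RTR] positions on the surface: 5 6 7.

3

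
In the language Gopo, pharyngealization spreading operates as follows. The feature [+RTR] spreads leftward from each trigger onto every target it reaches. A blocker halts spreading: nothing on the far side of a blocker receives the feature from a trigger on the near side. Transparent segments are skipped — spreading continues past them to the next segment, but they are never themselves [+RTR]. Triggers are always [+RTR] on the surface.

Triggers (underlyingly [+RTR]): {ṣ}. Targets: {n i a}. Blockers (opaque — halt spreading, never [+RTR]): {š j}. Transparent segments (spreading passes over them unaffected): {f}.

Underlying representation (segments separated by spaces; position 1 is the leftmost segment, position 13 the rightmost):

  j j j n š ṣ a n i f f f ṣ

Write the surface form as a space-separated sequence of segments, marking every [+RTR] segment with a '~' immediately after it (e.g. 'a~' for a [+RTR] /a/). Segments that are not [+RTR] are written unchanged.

j j j n š ṣ~ a~ n~ i~ f f f ṣ~

From /ṣ/ at 6 leftward: 5 /š/ blocks.
From /ṣ/ at 13 leftward: 12 /f/ transparent; 11 /f/ transparent; 10 /f/ transparent; 9 /i/ → [+RTR]; 8 /n/ → [+RTR]; 7 /a/ → [+RTR]; 6 /ṣ/ is itself a trigger — this domain ends here.
Target with no active source: position 4 stays [-emphatic].
[+RTR] positions on the surface: 6 7 8 9 13.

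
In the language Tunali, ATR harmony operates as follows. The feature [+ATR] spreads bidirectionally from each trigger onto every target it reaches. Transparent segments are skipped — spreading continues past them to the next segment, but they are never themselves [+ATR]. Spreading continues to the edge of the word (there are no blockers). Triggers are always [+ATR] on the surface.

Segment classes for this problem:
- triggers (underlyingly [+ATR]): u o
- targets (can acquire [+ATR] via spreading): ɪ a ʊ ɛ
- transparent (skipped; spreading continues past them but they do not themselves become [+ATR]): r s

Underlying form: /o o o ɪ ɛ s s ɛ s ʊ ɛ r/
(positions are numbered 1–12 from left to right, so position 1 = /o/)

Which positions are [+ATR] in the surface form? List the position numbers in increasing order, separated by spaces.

1 2 3 4 5 8 10 11

From /o/ at 1 rightward: 2 /o/ is itself a trigger — this domain ends here.
From /o/ at 1 leftward: word edge.
From /o/ at 2 rightward: 3 /o/ is itself a trigger — this domain ends here.
From /o/ at 2 leftward: 1 /o/ is itself a trigger — this domain ends here.
From /o/ at 3 rightward: 4 /ɪ/ → [+ATR]; 5 /ɛ/ → [+ATR]; 6 /s/ transparent; 7 /s/ transparent; 8 /ɛ/ → [+ATR]; 9 /s/ transparent; 10 /ʊ/ → [+ATR]; 11 /ɛ/ → [+ATR]; 12 /r/ transparent; word edge.
From /o/ at 3 leftward: 2 /o/ is itself a trigger — this domain ends here.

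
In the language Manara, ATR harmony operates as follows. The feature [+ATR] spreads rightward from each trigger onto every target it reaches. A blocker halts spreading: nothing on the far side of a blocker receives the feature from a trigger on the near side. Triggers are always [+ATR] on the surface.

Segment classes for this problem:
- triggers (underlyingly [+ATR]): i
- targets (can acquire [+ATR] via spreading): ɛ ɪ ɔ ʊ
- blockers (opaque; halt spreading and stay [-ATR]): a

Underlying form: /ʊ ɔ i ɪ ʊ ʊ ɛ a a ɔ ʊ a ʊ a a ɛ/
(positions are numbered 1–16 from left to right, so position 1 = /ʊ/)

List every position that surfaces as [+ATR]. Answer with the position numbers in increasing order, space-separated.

From /i/ at 3 rightward: 4 /ɪ/ → [+ATR]; 5 /ʊ/ → [+ATR]; 6 /ʊ/ → [+ATR]; 7 /ɛ/ → [+ATR]; 8 /a/ blocks.
Targets with no active source: positions 1 2 10 11 13 16 stay [-ATR].

3 4 5 6 7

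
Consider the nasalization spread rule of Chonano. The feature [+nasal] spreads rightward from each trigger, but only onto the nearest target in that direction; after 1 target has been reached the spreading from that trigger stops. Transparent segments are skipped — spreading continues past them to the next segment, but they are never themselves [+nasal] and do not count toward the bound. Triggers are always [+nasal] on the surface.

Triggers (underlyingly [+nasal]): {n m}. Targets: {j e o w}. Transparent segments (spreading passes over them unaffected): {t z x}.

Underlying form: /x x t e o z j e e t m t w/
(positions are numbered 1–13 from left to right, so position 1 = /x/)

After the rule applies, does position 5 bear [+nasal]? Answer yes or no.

no

From /m/ at 11 rightward: 12 /t/ transparent; 13 /w/ → [+nasal]; bound reached.
Targets with no active source: positions 4 5 7 8 9 stay [-nasal].
[+nasal] positions on the surface: 11 13.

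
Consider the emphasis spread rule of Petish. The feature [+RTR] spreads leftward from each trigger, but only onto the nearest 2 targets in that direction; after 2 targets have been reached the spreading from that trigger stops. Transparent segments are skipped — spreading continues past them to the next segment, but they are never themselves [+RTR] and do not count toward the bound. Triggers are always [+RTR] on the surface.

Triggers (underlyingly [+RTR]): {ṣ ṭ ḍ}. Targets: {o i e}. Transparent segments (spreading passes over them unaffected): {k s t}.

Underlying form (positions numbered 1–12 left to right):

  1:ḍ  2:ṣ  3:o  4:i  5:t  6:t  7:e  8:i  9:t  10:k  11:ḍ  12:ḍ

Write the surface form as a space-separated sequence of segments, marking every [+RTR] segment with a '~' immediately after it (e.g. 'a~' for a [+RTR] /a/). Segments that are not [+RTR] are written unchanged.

From /ḍ/ at 1 leftward: word edge.
From /ṣ/ at 2 leftward: 1 /ḍ/ is itself a trigger — this domain ends here.
From /ḍ/ at 11 leftward: 10 /k/ transparent; 9 /t/ transparent; 8 /i/ → [+RTR]; 7 /e/ → [+RTR]; bound reached.
From /ḍ/ at 12 leftward: 11 /ḍ/ is itself a trigger — this domain ends here.
Targets with no active source: positions 3 4 stay [-emphatic].
[+RTR] positions on the surface: 1 2 7 8 11 12.

ḍ~ ṣ~ o i t t e~ i~ t k ḍ~ ḍ~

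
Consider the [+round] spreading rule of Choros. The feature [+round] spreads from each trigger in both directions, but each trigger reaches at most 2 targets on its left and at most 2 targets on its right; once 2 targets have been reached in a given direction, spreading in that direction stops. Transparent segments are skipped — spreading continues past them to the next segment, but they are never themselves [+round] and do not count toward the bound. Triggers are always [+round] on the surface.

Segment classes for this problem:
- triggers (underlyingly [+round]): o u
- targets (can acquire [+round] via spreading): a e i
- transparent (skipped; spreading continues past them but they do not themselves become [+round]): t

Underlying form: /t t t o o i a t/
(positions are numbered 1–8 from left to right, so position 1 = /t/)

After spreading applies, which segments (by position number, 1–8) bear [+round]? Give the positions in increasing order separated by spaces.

4 5 6 7

From /o/ at 4 rightward: 5 /o/ is itself a trigger — this domain ends here.
From /o/ at 4 leftward: 3 /t/ transparent; 2 /t/ transparent; 1 /t/ transparent; word edge.
From /o/ at 5 rightward: 6 /i/ → [+round]; 7 /a/ → [+round]; bound reached.
From /o/ at 5 leftward: 4 /o/ is itself a trigger — this domain ends here.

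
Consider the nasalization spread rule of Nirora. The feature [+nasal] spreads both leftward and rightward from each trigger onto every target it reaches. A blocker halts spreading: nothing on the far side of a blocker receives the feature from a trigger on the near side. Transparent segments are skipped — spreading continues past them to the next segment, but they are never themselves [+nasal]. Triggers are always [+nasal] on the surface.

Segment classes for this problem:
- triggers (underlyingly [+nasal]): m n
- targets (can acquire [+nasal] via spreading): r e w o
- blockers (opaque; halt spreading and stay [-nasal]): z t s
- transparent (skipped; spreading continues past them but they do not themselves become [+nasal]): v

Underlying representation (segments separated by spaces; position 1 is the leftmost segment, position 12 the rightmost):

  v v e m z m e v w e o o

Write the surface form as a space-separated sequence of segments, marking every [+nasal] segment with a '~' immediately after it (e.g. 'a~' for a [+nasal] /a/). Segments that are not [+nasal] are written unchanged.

From /m/ at 4 rightward: 5 /z/ blocks.
From /m/ at 4 leftward: 3 /e/ → [+nasal]; 2 /v/ transparent; 1 /v/ transparent; word edge.
From /m/ at 6 rightward: 7 /e/ → [+nasal]; 8 /v/ transparent; 9 /w/ → [+nasal]; 10 /e/ → [+nasal]; 11 /o/ → [+nasal]; 12 /o/ → [+nasal]; word edge.
From /m/ at 6 leftward: 5 /z/ blocks.
[+nasal] positions on the surface: 3 4 6 7 9 10 11 12.

v v e~ m~ z m~ e~ v w~ e~ o~ o~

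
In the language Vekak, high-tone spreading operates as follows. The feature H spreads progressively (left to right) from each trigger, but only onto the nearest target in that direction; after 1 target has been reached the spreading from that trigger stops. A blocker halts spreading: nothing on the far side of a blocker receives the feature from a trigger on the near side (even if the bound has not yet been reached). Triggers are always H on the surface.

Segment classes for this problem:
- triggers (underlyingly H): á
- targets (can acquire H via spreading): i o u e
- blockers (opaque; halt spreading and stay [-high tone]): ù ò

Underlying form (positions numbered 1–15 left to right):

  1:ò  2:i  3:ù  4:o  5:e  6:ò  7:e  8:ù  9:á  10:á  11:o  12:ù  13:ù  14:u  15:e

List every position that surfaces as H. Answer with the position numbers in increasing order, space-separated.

9 10 11

From /á/ at 9 rightward: 10 /á/ is itself a trigger — this domain ends here.
From /á/ at 10 rightward: 11 /o/ → H; bound reached.
Targets with no active source: positions 2 4 5 7 14 15 stay [-high tone].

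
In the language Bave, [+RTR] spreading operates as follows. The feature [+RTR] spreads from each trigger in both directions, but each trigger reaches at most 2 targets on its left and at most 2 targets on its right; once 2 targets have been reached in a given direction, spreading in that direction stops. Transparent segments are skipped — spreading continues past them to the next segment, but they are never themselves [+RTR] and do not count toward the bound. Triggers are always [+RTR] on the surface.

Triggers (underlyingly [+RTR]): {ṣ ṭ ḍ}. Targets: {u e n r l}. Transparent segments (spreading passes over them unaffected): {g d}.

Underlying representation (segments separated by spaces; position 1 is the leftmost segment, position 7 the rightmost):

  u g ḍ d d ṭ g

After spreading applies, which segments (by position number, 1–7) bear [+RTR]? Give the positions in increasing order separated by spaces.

1 3 6

From /ḍ/ at 3 rightward: 4 /d/ transparent; 5 /d/ transparent; 6 /ṭ/ is itself a trigger — this domain ends here.
From /ḍ/ at 3 leftward: 2 /g/ transparent; 1 /u/ → [+RTR]; word edge.
From /ṭ/ at 6 rightward: 7 /g/ transparent; word edge.
From /ṭ/ at 6 leftward: 5 /d/ transparent; 4 /d/ transparent; 3 /ḍ/ is itself a trigger — this domain ends here.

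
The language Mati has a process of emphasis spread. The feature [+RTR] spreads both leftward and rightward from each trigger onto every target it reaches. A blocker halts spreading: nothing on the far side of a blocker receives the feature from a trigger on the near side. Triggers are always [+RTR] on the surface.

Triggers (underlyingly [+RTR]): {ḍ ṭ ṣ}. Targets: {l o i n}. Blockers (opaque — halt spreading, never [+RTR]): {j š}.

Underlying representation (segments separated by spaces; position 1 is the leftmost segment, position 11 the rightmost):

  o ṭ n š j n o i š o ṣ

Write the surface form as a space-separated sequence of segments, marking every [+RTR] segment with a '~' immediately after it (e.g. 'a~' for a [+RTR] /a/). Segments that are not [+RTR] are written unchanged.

From /ṭ/ at 2 rightward: 3 /n/ → [+RTR]; 4 /š/ blocks.
From /ṭ/ at 2 leftward: 1 /o/ → [+RTR]; word edge.
From /ṣ/ at 11 rightward: word edge.
From /ṣ/ at 11 leftward: 10 /o/ → [+RTR]; 9 /š/ blocks.
Targets with no active source: positions 6 7 8 stay [-emphatic].
[+RTR] positions on the surface: 1 2 3 10 11.

o~ ṭ~ n~ š j n o i š o~ ṣ~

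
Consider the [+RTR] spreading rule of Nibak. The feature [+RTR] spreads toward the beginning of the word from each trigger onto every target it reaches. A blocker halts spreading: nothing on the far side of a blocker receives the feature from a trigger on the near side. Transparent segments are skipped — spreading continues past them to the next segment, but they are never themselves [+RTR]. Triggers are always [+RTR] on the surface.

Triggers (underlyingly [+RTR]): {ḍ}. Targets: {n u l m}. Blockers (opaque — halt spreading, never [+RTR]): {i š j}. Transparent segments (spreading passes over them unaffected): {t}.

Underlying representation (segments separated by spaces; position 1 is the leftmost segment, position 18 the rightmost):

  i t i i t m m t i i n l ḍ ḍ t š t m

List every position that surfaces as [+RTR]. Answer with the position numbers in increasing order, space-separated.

11 12 13 14

From /ḍ/ at 13 leftward: 12 /l/ → [+RTR]; 11 /n/ → [+RTR]; 10 /i/ blocks.
From /ḍ/ at 14 leftward: 13 /ḍ/ is itself a trigger — this domain ends here.
Targets with no active source: positions 6 7 18 stay [-emphatic].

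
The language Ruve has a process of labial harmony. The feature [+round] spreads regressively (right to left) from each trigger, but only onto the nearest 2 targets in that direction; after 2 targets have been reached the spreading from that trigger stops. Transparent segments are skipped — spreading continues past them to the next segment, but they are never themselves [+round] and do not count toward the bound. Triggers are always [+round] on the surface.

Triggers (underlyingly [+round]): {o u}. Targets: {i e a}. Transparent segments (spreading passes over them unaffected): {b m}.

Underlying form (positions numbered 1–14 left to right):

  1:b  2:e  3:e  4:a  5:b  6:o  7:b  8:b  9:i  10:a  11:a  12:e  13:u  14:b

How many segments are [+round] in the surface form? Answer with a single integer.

6

From /o/ at 6 leftward: 5 /b/ transparent; 4 /a/ → [+round]; 3 /e/ → [+round]; bound reached.
From /u/ at 13 leftward: 12 /e/ → [+round]; 11 /a/ → [+round]; bound reached.
Targets with no active source: positions 2 9 10 stay [-round].
[+round] positions on the surface: 3 4 6 11 12 13.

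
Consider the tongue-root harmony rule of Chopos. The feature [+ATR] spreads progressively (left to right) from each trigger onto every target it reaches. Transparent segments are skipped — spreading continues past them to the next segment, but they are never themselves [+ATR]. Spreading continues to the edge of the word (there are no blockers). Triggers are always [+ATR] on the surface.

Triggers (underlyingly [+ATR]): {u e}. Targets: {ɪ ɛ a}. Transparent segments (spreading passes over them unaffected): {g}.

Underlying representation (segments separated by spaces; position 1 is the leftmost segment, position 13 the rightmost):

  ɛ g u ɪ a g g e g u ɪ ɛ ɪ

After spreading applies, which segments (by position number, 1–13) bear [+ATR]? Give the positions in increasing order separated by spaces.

From /u/ at 3 rightward: 4 /ɪ/ → [+ATR]; 5 /a/ → [+ATR]; 6 /g/ transparent; 7 /g/ transparent; 8 /e/ is itself a trigger — this domain ends here.
From /e/ at 8 rightward: 9 /g/ transparent; 10 /u/ is itself a trigger — this domain ends here.
From /u/ at 10 rightward: 11 /ɪ/ → [+ATR]; 12 /ɛ/ → [+ATR]; 13 /ɪ/ → [+ATR]; word edge.
Target with no active source: position 1 stays [-ATR].

3 4 5 8 10 11 12 13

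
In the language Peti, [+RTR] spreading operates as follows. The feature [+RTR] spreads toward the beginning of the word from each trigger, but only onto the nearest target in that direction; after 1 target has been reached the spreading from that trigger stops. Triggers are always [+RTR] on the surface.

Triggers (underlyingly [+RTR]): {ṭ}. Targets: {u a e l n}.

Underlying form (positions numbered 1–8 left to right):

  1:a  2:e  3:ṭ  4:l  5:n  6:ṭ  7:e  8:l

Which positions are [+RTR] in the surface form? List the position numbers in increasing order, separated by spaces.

From /ṭ/ at 3 leftward: 2 /e/ → [+RTR]; bound reached.
From /ṭ/ at 6 leftward: 5 /n/ → [+RTR]; bound reached.
Targets with no active source: positions 1 4 7 8 stay [-emphatic].

2 3 5 6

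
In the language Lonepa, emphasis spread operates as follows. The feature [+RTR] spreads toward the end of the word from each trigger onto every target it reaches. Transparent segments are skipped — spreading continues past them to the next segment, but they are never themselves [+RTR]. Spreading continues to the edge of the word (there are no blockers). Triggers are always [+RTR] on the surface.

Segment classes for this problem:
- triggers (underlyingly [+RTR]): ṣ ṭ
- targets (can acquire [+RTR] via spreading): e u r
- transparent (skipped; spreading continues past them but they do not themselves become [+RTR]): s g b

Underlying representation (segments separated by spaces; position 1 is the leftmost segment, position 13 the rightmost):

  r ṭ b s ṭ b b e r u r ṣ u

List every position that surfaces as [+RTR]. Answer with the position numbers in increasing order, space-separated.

2 5 8 9 10 11 12 13

From /ṭ/ at 2 rightward: 3 /b/ transparent; 4 /s/ transparent; 5 /ṭ/ is itself a trigger — this domain ends here.
From /ṭ/ at 5 rightward: 6 /b/ transparent; 7 /b/ transparent; 8 /e/ → [+RTR]; 9 /r/ → [+RTR]; 10 /u/ → [+RTR]; 11 /r/ → [+RTR]; 12 /ṣ/ is itself a trigger — this domain ends here.
From /ṣ/ at 12 rightward: 13 /u/ → [+RTR]; word edge.
Target with no active source: position 1 stays [-emphatic].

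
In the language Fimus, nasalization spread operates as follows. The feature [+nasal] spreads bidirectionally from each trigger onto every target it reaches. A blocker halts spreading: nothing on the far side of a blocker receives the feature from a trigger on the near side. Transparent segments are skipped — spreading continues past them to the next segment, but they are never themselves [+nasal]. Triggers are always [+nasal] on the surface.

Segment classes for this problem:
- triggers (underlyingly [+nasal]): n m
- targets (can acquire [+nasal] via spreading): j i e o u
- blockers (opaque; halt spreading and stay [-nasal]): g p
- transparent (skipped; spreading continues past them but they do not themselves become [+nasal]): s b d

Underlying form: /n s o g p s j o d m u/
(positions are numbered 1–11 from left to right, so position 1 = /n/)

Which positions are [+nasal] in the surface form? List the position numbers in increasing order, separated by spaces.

From /n/ at 1 rightward: 2 /s/ transparent; 3 /o/ → [+nasal]; 4 /g/ blocks.
From /n/ at 1 leftward: word edge.
From /m/ at 10 rightward: 11 /u/ → [+nasal]; word edge.
From /m/ at 10 leftward: 9 /d/ transparent; 8 /o/ → [+nasal]; 7 /j/ → [+nasal]; 6 /s/ transparent; 5 /p/ blocks.

1 3 7 8 10 11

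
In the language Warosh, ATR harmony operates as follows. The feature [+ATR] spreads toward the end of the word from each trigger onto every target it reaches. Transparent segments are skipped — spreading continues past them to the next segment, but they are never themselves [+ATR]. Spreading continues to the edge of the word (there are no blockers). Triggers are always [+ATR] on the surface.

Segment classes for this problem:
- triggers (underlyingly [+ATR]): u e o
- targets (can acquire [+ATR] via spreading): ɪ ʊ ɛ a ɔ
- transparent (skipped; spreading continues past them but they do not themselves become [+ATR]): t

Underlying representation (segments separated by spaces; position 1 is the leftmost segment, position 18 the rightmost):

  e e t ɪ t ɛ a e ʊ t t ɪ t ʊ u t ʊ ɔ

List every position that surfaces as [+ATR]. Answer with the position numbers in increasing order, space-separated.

From /e/ at 1 rightward: 2 /e/ is itself a trigger — this domain ends here.
From /e/ at 2 rightward: 3 /t/ transparent; 4 /ɪ/ → [+ATR]; 5 /t/ transparent; 6 /ɛ/ → [+ATR]; 7 /a/ → [+ATR]; 8 /e/ is itself a trigger — this domain ends here.
From /e/ at 8 rightward: 9 /ʊ/ → [+ATR]; 10 /t/ transparent; 11 /t/ transparent; 12 /ɪ/ → [+ATR]; 13 /t/ transparent; 14 /ʊ/ → [+ATR]; 15 /u/ is itself a trigger — this domain ends here.
From /u/ at 15 rightward: 16 /t/ transparent; 17 /ʊ/ → [+ATR]; 18 /ɔ/ → [+ATR]; word edge.

1 2 4 6 7 8 9 12 14 15 17 18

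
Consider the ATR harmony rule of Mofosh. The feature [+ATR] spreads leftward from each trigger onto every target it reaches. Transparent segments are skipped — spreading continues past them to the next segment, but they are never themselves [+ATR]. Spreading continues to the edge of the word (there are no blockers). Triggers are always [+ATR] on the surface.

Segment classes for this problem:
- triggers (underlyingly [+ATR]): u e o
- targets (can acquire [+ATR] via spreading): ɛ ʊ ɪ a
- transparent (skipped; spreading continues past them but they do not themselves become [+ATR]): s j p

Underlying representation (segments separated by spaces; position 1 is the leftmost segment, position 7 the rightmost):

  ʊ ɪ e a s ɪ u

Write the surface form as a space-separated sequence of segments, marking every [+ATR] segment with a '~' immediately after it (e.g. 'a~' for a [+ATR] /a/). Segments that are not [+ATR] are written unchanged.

From /e/ at 3 leftward: 2 /ɪ/ → [+ATR]; 1 /ʊ/ → [+ATR]; word edge.
From /u/ at 7 leftward: 6 /ɪ/ → [+ATR]; 5 /s/ transparent; 4 /a/ → [+ATR]; 3 /e/ is itself a trigger — this domain ends here.
[+ATR] positions on the surface: 1 2 3 4 6 7.

ʊ~ ɪ~ e~ a~ s ɪ~ u~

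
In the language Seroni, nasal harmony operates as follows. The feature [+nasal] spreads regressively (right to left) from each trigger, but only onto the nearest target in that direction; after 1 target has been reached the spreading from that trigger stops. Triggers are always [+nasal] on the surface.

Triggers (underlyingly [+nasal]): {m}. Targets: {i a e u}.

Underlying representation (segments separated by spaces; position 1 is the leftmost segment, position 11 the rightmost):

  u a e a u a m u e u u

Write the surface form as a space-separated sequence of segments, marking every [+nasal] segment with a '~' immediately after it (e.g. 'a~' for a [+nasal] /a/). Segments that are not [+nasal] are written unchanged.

u a e a u a~ m~ u e u u

From /m/ at 7 leftward: 6 /a/ → [+nasal]; bound reached.
Targets with no active source: positions 1 2 3 4 5 8 9 10 11 stay [-nasal].
[+nasal] positions on the surface: 6 7.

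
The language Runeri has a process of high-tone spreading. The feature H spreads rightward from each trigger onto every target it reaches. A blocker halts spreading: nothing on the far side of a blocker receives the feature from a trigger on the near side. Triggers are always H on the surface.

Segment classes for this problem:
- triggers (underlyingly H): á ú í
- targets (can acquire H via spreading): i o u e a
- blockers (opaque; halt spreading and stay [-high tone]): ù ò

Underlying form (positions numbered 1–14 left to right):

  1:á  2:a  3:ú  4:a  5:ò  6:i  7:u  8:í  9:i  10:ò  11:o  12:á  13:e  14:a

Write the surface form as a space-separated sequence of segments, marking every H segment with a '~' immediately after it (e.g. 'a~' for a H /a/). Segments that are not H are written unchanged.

From /á/ at 1 rightward: 2 /a/ → H; 3 /ú/ is itself a trigger — this domain ends here.
From /ú/ at 3 rightward: 4 /a/ → H; 5 /ò/ blocks.
From /í/ at 8 rightward: 9 /i/ → H; 10 /ò/ blocks.
From /á/ at 12 rightward: 13 /e/ → H; 14 /a/ → H; word edge.
Targets with no active source: positions 6 7 11 stay [-high tone].
H positions on the surface: 1 2 3 4 8 9 12 13 14.

á~ a~ ú~ a~ ò i u í~ i~ ò o á~ e~ a~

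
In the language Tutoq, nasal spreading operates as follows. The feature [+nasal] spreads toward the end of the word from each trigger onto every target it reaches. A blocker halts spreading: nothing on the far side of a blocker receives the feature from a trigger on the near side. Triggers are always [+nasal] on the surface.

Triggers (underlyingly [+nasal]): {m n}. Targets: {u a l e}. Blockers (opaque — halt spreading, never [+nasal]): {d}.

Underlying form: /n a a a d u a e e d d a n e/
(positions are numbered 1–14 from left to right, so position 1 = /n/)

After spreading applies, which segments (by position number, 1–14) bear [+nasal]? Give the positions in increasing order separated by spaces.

From /n/ at 1 rightward: 2 /a/ → [+nasal]; 3 /a/ → [+nasal]; 4 /a/ → [+nasal]; 5 /d/ blocks.
From /n/ at 13 rightward: 14 /e/ → [+nasal]; word edge.
Targets with no active source: positions 6 7 8 9 12 stay [-nasal].

1 2 3 4 13 14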